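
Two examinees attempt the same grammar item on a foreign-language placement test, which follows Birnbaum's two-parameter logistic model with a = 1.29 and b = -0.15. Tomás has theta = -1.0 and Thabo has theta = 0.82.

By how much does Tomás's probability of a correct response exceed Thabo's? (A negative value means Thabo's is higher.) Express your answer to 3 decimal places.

-0.527

P(theta) = 1 / (1 + exp(−a(theta − b)))
P(Tomás) = 0.2504  [exponent -1.0965]
P(Thabo) = 0.7775  [exponent 1.2513]
Difference = 0.2504 − 0.7775 = -0.5271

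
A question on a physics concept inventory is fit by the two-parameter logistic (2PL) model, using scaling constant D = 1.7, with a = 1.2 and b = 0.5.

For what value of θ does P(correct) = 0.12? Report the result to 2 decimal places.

-0.48

P(θ) = 1 / (1 + exp(−D·a(θ − b)))
logit = ln(0.1200/0.8800) = -1.9924
θ = b + logit/(1.7·a) = 0.5 + (-1.9924)/2.0400 = -0.4767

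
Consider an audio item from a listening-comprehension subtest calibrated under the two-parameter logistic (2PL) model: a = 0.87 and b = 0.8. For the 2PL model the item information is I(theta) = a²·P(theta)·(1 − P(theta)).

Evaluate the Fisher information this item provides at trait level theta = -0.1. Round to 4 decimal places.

0.1629

P = 1/(1+e^{0.7830}) = 0.3137
P(1−P) = 0.3137 × 0.6863 = 0.2153
I = a² × P(1−P) = 0.87² × 0.2153 = 0.16295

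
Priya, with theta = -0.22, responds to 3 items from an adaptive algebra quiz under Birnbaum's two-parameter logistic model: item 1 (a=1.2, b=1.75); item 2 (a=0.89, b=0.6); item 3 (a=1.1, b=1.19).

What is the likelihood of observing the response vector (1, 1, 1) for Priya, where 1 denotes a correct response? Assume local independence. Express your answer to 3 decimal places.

0.005

P(theta) = 1 / (1 + exp(−a(theta − b)))
P_1 = 1/(1+e^{2.3640}) = 0.0860
P_2 = 1/(1+e^{0.7298}) = 0.3252
P_3 = 1/(1+e^{1.5510}) = 0.1749
L = P_1 × P_2 × P_3 = 0.0860 × 0.3252 × 0.1749 = 0.00489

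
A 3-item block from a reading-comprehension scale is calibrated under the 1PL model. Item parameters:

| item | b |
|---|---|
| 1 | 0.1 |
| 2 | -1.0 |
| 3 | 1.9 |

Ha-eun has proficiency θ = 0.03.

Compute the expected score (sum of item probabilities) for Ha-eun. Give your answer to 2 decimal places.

P(θ) = 1 / (1 + exp(−(θ − b)))
P_1 = 1/(1+e^{0.0700}) = 0.4825
P_2 = 1/(1+e^{-1.0300}) = 0.7369
P_3 = 1/(1+e^{1.8700}) = 0.1335
E[score] = 0.4825 + 0.7369 + 0.1335 = 1.3530

1.35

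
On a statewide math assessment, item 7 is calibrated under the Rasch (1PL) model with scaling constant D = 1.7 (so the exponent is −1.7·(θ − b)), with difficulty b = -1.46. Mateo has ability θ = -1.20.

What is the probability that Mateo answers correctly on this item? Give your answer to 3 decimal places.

0.609

P(θ) = 1 / (1 + exp(−D·(θ − b)))
Exponent: 1.7 × (-1.20 − (-1.46)) = 0.4420
1/(1 + e^{-0.4420}) = 0.6087
P = 0.6087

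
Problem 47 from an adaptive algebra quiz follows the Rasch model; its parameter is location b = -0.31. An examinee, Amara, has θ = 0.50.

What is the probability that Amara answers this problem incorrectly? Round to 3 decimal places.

P(θ) = 1 / (1 + exp(−(θ − b)))
Exponent: (0.50 − (-0.31)) = 0.8100
1/(1 + e^{-0.8100}) = 0.6921
P = 0.6921
P(incorrect) = 1 − 0.6921 = 0.3079

0.308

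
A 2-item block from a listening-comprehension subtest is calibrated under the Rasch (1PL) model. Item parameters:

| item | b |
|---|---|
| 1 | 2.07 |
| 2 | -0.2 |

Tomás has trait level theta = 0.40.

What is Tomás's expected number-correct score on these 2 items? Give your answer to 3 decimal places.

P(theta) = 1 / (1 + exp(−(theta − b)))
P_1 = 1/(1+e^{1.6700}) = 0.1584
P_2 = 1/(1+e^{-0.6000}) = 0.6457
E[score] = 0.1584 + 0.6457 = 0.8041

0.804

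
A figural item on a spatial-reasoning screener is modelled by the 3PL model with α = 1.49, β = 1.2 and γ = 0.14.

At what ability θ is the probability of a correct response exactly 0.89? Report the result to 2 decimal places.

P(θ) = γ + (1 − γ) · 1 / (1 + exp(−α(θ − β)))
Remove guessing floor: (0.89 − 0.14)/(1 − 0.14) = 0.8721
logit = ln(0.8721/0.1279) = 1.9196
θ = β + logit/(α) = 1.2 + 1.9196/1.4900 = 2.4883

2.49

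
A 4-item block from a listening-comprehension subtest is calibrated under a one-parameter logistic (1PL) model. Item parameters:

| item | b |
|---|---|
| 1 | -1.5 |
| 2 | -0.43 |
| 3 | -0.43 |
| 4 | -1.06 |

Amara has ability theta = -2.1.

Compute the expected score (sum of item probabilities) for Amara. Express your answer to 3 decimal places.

P(theta) = 1 / (1 + exp(−(theta − b)))
P_1 = 1/(1+e^{0.6000}) = 0.3543
P_2 = 1/(1+e^{1.6700}) = 0.1584
P_3 = 1/(1+e^{1.6700}) = 0.1584
P_4 = 1/(1+e^{1.0400}) = 0.2611
E[score] = 0.3543 + 0.1584 + 0.1584 + 0.2611 = 0.9323

0.932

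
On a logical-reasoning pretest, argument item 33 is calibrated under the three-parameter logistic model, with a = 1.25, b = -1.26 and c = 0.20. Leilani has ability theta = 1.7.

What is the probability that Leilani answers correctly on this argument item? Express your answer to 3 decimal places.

P(theta) = c + (1 − c) · 1 / (1 + exp(−a(theta − b)))
Exponent: 1.25 × (1.7 − (-1.26)) = 3.7000
1/(1 + e^{-3.7000}) = 0.9759
P = 0.20 + 0.80 × 0.9759 = 0.9807

0.981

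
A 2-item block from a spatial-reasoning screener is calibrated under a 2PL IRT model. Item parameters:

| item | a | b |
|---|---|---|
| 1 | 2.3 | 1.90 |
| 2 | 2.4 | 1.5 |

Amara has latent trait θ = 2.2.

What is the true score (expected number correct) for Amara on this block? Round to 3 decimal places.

1.509

P(θ) = 1 / (1 + exp(−a(θ − b)))
P_1 = 1/(1+e^{-0.6900}) = 0.6660
P_2 = 1/(1+e^{-1.6800}) = 0.8429
E[score] = 0.6660 + 0.8429 = 1.5089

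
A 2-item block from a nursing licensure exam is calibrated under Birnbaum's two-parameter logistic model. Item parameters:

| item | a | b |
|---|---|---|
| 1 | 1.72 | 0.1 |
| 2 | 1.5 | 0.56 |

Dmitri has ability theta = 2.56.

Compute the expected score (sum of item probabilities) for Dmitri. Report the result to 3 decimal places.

1.938

P(theta) = 1 / (1 + exp(−a(theta − b)))
P_1 = 1/(1+e^{-4.2312}) = 0.9857
P_2 = 1/(1+e^{-3.0000}) = 0.9526
E[score] = 0.9857 + 0.9526 = 1.9382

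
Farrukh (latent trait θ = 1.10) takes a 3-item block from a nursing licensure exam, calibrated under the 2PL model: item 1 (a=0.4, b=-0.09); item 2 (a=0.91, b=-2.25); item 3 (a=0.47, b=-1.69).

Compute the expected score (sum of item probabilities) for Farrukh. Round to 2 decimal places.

2.36

P(θ) = 1 / (1 + exp(−a(θ − b)))
P_1 = 1/(1+e^{-0.4760}) = 0.6168
P_2 = 1/(1+e^{-3.0485}) = 0.9547
P_3 = 1/(1+e^{-1.3113}) = 0.7877
E[score] = 0.6168 + 0.9547 + 0.7877 = 2.3593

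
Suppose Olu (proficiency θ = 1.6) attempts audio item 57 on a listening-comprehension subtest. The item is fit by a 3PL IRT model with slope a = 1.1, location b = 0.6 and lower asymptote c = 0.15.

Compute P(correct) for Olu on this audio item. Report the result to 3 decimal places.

P(θ) = c + (1 − c) · 1 / (1 + exp(−a(θ − b)))
Exponent: 1.1 × (1.6 − 0.6) = 1.1000
1/(1 + e^{-1.1000}) = 0.7503
P = 0.15 + 0.85 × 0.7503 = 0.7877

0.788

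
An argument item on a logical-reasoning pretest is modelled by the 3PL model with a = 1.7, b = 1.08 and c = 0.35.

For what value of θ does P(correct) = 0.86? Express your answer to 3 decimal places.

P(θ) = c + (1 − c) · 1 / (1 + exp(−a(θ − b)))
Remove guessing floor: (0.86 − 0.35)/(1 − 0.35) = 0.7846
logit = ln(0.7846/0.2154) = 1.2928
θ = b + logit/(a) = 1.08 + 1.2928/1.7000 = 1.8405

1.840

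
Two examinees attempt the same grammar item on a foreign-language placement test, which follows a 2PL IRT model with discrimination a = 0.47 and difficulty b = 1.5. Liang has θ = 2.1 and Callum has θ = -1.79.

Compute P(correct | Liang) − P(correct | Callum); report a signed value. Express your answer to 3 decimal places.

P(θ) = 1 / (1 + exp(−a(θ − b)))
P(Liang) = 0.5700  [exponent 0.2820]
P(Callum) = 0.1756  [exponent -1.5463]
Difference = 0.5700 − 0.1756 = 0.3944

0.394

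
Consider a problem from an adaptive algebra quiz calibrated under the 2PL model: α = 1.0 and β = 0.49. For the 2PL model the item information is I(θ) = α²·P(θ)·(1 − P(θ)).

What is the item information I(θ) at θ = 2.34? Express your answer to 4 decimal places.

P = 1/(1+e^{-1.8500}) = 0.8641
P(1−P) = 0.8641 × 0.1359 = 0.1174
I = α² × P(1−P) = 1.0² × 0.1174 = 0.11741

0.1174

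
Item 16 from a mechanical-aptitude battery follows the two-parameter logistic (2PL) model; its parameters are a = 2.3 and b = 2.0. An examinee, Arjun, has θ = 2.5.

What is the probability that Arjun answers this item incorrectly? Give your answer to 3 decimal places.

P(θ) = 1 / (1 + exp(−a(θ − b)))
Exponent: 2.3 × (2.5 − 2.0) = 1.1500
1/(1 + e^{-1.1500}) = 0.7595
P(incorrect) = 1 − 0.7595 = 0.2405

0.240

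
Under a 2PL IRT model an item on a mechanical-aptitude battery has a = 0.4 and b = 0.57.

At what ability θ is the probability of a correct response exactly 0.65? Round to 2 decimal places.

2.12

P(θ) = 1 / (1 + exp(−a(θ − b)))
logit = ln(0.6500/0.3500) = 0.6190
θ = b + logit/(a) = 0.57 + 0.6190/0.4000 = 2.1176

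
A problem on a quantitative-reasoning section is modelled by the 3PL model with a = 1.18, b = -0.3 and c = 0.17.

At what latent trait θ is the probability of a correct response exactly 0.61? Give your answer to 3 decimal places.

P(θ) = c + (1 − c) · 1 / (1 + exp(−a(θ − b)))
Remove guessing floor: (0.61 − 0.17)/(1 − 0.17) = 0.5301
logit = ln(0.5301/0.4699) = 0.1206
θ = b + logit/(a) = -0.3 + 0.1206/1.1800 = -0.1978

-0.198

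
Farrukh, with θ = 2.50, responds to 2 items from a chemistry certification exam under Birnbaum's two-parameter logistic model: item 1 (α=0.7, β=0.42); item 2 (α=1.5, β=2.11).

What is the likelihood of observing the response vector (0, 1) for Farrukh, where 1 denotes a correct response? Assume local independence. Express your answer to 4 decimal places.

P(θ) = 1 / (1 + exp(−α(θ − β)))
P_1 = 1/(1+e^{-1.4560}) = 0.8109
P_2 = 1/(1+e^{-0.5850}) = 0.6422
L = (1−P_1) × P_2 = 0.1891 × 0.6422 = 0.12143

0.1214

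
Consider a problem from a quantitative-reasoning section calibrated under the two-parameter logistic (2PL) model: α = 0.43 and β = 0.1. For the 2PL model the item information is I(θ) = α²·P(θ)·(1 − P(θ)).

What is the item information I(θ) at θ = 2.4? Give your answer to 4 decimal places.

P = 1/(1+e^{-0.9890}) = 0.7289
P(1−P) = 0.7289 × 0.2711 = 0.1976
I = α² × P(1−P) = 0.43² × 0.1976 = 0.03654

0.0365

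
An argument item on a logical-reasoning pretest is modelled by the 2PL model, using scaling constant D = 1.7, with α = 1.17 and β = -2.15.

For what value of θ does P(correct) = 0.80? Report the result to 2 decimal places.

P(θ) = 1 / (1 + exp(−D·α(θ − β)))
logit = ln(0.8000/0.2000) = 1.3863
θ = β + logit/(1.7·α) = -2.15 + 1.3863/1.9890 = -1.4530

-1.45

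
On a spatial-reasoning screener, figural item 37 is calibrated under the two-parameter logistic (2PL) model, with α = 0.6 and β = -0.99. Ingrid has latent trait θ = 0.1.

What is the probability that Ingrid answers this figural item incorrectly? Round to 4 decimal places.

0.3421

P(θ) = 1 / (1 + exp(−α(θ − β)))
Exponent: 0.6 × (0.1 − (-0.99)) = 0.6540
1/(1 + e^{-0.6540}) = 0.6579
P(incorrect) = 1 − 0.6579 = 0.3421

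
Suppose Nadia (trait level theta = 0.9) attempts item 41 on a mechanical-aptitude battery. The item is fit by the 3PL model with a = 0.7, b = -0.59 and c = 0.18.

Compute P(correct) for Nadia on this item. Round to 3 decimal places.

P(theta) = c + (1 − c) · 1 / (1 + exp(−a(theta − b)))
Exponent: 0.7 × (0.9 − (-0.59)) = 1.0430
1/(1 + e^{-1.0430}) = 0.7394
P = 0.18 + 0.82 × 0.7394 = 0.7863

0.786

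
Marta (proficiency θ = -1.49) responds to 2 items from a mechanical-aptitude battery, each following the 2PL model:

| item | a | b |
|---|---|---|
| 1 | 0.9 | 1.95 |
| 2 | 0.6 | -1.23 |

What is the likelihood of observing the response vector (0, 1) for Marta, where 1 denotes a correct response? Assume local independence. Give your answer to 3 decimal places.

P(θ) = 1 / (1 + exp(−a(θ − b)))
P_1 = 1/(1+e^{3.0960}) = 0.0433
P_2 = 1/(1+e^{0.1560}) = 0.4611
L = (1−P_1) × P_2 = 0.9567 × 0.4611 = 0.44113

0.441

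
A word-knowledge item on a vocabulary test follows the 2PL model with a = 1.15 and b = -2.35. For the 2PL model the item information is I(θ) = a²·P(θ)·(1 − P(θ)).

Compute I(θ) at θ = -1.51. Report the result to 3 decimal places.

P = 1/(1+e^{-0.9660}) = 0.7243
P(1−P) = 0.7243 × 0.2757 = 0.1997
I = a² × P(1−P) = 1.15² × 0.1997 = 0.26408

0.264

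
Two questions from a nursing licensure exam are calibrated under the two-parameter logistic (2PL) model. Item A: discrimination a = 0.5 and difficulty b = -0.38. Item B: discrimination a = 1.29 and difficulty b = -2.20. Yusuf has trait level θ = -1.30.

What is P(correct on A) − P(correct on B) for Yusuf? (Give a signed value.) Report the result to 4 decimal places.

-0.3745

P(θ) = 1 / (1 + exp(−a(θ − b)))
P_A = 0.3870
P_B = 0.7615
P_A − P_B = -0.3745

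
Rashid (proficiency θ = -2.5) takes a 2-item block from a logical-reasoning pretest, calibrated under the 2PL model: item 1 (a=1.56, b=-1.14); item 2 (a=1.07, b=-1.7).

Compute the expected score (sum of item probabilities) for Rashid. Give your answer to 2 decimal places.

0.41

P(θ) = 1 / (1 + exp(−a(θ − b)))
P_1 = 1/(1+e^{2.1216}) = 0.1070
P_2 = 1/(1+e^{0.8560}) = 0.2982
E[score] = 0.1070 + 0.2982 = 0.4052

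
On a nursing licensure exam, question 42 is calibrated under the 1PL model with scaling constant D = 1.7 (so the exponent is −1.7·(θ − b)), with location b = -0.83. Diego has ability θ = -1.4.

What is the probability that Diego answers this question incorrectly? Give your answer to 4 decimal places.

P(θ) = 1 / (1 + exp(−D·(θ − b)))
Exponent: 1.7 × (-1.4 − (-0.83)) = -0.9690
1/(1 + e^{0.9690}) = 0.2751
P = 0.2751
P(incorrect) = 1 − 0.2751 = 0.7249

0.7249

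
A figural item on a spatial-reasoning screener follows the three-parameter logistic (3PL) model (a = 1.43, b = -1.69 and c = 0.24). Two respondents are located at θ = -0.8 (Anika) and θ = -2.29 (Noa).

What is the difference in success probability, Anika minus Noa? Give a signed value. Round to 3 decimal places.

P(θ) = c + (1 − c) · 1 / (1 + exp(−a(θ − b)))
P(Anika) = 0.8337  [exponent 1.2727]
P(Noa) = 0.4663  [exponent -0.8580]
Difference = 0.8337 − 0.4663 = 0.3674

0.367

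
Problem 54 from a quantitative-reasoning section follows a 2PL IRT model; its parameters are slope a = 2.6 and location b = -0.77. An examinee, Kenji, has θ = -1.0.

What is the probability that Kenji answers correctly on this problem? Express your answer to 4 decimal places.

P(θ) = 1 / (1 + exp(−a(θ − b)))
Exponent: 2.6 × (-1.0 − (-0.77)) = -0.5980
1/(1 + e^{0.5980}) = 0.3548

0.3548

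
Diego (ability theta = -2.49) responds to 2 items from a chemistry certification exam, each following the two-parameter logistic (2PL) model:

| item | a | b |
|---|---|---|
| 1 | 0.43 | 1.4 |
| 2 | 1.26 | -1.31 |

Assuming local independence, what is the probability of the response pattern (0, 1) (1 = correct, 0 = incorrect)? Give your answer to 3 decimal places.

0.155

P(theta) = 1 / (1 + exp(−a(theta − b)))
P_1 = 1/(1+e^{1.6727}) = 0.1581
P_2 = 1/(1+e^{1.4868}) = 0.1844
L = (1−P_1) × P_2 = 0.8419 × 0.1844 = 0.15526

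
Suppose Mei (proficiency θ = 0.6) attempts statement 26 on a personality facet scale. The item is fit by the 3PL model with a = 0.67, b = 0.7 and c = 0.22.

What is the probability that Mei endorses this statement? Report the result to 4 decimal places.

P(θ) = c + (1 − c) · 1 / (1 + exp(−a(θ − b)))
Exponent: 0.67 × (0.6 − 0.7) = -0.0670
1/(1 + e^{0.0670}) = 0.4833
P = 0.22 + 0.78 × 0.4833 = 0.5969

0.5969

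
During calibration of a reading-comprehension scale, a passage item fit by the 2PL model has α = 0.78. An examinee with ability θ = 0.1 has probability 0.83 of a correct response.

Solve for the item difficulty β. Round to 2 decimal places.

P(θ) = 1 / (1 + exp(−α(θ − β)))
logit(0.83) = ln(0.83/0.17) = 1.5856
β = θ − logit/(α) = 0.1 − 1.5856/0.7800 = -1.9329

-1.93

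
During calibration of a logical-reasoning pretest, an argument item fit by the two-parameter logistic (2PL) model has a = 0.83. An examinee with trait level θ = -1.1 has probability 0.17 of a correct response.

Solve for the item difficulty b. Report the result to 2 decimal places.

0.81

P(θ) = 1 / (1 + exp(−a(θ − b)))
logit(0.17) = ln(0.17/0.83) = -1.5856
b = θ − logit/(a) = -1.1 − (-1.5856)/0.8300 = 0.8104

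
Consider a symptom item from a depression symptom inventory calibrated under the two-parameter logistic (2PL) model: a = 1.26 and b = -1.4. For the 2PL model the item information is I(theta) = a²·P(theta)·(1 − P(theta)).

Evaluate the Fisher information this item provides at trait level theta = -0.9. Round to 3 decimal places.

P = 1/(1+e^{-0.6300}) = 0.6525
P(1−P) = 0.6525 × 0.3475 = 0.2267
I = a² × P(1−P) = 1.26² × 0.2267 = 0.35998

0.360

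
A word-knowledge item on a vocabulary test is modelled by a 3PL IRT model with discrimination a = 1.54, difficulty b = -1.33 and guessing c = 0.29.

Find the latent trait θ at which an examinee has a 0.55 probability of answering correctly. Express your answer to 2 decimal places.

P(θ) = c + (1 − c) · 1 / (1 + exp(−a(θ − b)))
Remove guessing floor: (0.55 − 0.29)/(1 − 0.29) = 0.3662
logit = ln(0.3662/0.6338) = -0.5486
θ = b + logit/(a) = -1.33 + (-0.5486)/1.5400 = -1.6862

-1.69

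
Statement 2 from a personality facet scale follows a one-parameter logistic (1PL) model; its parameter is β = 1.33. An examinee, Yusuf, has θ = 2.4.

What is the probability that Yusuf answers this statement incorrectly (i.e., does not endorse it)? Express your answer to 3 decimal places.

P(θ) = 1 / (1 + exp(−(θ − β)))
Exponent: (2.4 − 1.33) = 1.0700
1/(1 + e^{-1.0700}) = 0.7446
P = 0.7446
P(incorrect) = 1 − 0.7446 = 0.2554

0.255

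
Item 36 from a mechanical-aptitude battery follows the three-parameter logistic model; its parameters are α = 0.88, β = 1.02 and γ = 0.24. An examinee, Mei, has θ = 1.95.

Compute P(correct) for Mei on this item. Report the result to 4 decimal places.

P(θ) = γ + (1 − γ) · 1 / (1 + exp(−α(θ − β)))
Exponent: 0.88 × (1.95 − 1.02) = 0.8184
1/(1 + e^{-0.8184}) = 0.6939
P = 0.24 + 0.76 × 0.6939 = 0.7674

0.7674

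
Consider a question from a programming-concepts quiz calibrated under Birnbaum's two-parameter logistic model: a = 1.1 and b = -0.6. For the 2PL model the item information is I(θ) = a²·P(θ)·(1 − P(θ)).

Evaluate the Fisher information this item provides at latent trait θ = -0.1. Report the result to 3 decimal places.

P = 1/(1+e^{-0.5500}) = 0.6341
P(1−P) = 0.6341 × 0.3659 = 0.2320
I = a² × P(1−P) = 1.1² × 0.2320 = 0.28073

0.281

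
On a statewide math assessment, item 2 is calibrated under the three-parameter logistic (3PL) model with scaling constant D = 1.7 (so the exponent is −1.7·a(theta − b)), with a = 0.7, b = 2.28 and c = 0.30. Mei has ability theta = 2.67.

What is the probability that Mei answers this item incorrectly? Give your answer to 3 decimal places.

0.270

P(theta) = c + (1 − c) · 1 / (1 + exp(−D·a(theta − b)))
Exponent: 1.7 × 0.7 × (2.67 − 2.28) = 0.4641
1/(1 + e^{-0.4641}) = 0.6140
P = 0.30 + 0.70 × 0.6140 = 0.7298
P(incorrect) = 1 − 0.7298 = 0.2702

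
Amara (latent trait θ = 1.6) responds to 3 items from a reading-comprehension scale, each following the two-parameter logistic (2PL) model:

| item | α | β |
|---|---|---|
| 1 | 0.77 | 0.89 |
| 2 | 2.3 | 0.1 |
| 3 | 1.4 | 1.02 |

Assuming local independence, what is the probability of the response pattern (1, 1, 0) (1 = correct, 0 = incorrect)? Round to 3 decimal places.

P(θ) = 1 / (1 + exp(−α(θ − β)))
P_1 = 1/(1+e^{-0.5467}) = 0.6334
P_2 = 1/(1+e^{-3.4500}) = 0.9692
P_3 = 1/(1+e^{-0.8120}) = 0.6925
L = P_1 × P_2 × (1−P_3) = 0.6334 × 0.9692 × 0.3075 = 0.18875

0.189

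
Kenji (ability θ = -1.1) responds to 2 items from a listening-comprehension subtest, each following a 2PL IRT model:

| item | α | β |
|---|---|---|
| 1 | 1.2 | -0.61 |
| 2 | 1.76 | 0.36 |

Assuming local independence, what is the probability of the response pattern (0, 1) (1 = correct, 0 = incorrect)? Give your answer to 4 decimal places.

P(θ) = 1 / (1 + exp(−α(θ − β)))
P_1 = 1/(1+e^{0.5880}) = 0.3571
P_2 = 1/(1+e^{2.5696}) = 0.0711
L = (1−P_1) × P_2 = 0.6429 × 0.0711 = 0.04572

0.0457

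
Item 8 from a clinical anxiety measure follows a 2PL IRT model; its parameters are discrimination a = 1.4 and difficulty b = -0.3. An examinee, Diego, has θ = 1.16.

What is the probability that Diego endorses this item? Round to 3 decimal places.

0.885

P(θ) = 1 / (1 + exp(−a(θ − b)))
Exponent: 1.4 × (1.16 − (-0.3)) = 2.0440
1/(1 + e^{-2.0440}) = 0.8853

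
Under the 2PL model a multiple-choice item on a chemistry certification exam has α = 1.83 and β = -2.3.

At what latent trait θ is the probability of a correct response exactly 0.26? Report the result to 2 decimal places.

P(θ) = 1 / (1 + exp(−α(θ − β)))
logit = ln(0.2600/0.7400) = -1.0460
θ = β + logit/(α) = -2.3 + (-1.0460)/1.8300 = -2.8716

-2.87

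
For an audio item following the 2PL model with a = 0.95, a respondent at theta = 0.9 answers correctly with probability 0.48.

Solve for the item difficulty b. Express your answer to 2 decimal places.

0.98

P(theta) = 1 / (1 + exp(−a(theta − b)))
logit(0.48) = ln(0.48/0.52) = -0.0800
b = theta − logit/(a) = 0.9 − (-0.0800)/0.9500 = 0.9843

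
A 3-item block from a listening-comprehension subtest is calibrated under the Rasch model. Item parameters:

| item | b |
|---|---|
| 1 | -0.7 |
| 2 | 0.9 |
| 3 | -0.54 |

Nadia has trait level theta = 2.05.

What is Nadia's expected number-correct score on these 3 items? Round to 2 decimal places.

P(theta) = 1 / (1 + exp(−(theta − b)))
P_1 = 1/(1+e^{-2.7500}) = 0.9399
P_2 = 1/(1+e^{-1.1500}) = 0.7595
P_3 = 1/(1+e^{-2.5900}) = 0.9302
E[score] = 0.9399 + 0.7595 + 0.9302 = 2.6296

2.63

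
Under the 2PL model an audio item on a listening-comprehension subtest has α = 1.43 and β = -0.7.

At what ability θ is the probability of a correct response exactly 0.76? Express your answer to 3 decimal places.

0.106

P(θ) = 1 / (1 + exp(−α(θ − β)))
logit = ln(0.7600/0.2400) = 1.1527
θ = β + logit/(α) = -0.7 + 1.1527/1.4300 = 0.1061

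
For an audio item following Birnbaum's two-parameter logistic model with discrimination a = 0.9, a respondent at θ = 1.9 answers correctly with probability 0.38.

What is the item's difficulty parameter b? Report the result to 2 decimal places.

P(θ) = 1 / (1 + exp(−a(θ − b)))
logit(0.38) = ln(0.38/0.62) = -0.4895
b = θ − logit/(a) = 1.9 − (-0.4895)/0.9000 = 2.4439

2.44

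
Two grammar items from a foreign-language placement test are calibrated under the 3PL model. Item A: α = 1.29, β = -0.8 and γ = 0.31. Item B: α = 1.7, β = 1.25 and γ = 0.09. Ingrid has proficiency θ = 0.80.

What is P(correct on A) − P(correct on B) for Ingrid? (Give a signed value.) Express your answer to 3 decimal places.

P(θ) = γ + (1 − γ) · 1 / (1 + exp(−α(θ − β)))
P_A = 0.9223
P_B = 0.3790
P_A − P_B = 0.5433

0.543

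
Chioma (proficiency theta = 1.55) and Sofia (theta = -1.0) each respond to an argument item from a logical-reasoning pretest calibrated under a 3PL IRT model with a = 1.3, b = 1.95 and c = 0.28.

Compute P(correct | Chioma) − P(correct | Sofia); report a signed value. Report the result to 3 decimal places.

0.253

P(theta) = c + (1 − c) · 1 / (1 + exp(−a(theta − b)))
P(Chioma) = 0.5485  [exponent -0.5200]
P(Sofia) = 0.2952  [exponent -3.8350]
Difference = 0.5485 − 0.2952 = 0.2532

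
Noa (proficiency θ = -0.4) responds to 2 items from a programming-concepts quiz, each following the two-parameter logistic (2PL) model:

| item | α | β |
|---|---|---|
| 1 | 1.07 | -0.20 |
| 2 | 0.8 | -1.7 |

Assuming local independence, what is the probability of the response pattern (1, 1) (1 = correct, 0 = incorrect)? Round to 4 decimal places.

P(θ) = 1 / (1 + exp(−α(θ − β)))
P_1 = 1/(1+e^{0.2140}) = 0.4467
P_2 = 1/(1+e^{-1.0400}) = 0.7389
L = P_1 × P_2 = 0.4467 × 0.7389 = 0.33005

0.3300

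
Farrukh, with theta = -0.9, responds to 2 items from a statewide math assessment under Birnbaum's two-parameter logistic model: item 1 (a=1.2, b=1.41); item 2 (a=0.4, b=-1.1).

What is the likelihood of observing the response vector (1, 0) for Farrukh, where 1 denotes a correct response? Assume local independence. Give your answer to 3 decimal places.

P(theta) = 1 / (1 + exp(−a(theta − b)))
P_1 = 1/(1+e^{2.7720}) = 0.0589
P_2 = 1/(1+e^{-0.0800}) = 0.5200
L = P_1 × (1−P_2) = 0.0589 × 0.4800 = 0.02825

0.028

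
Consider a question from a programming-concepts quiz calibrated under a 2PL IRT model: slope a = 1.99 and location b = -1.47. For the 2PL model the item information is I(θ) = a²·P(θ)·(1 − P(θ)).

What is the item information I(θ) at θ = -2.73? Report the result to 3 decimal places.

0.276

P = 1/(1+e^{2.5074}) = 0.0753
P(1−P) = 0.0753 × 0.9247 = 0.0697
I = a² × P(1−P) = 1.99² × 0.0697 = 0.27588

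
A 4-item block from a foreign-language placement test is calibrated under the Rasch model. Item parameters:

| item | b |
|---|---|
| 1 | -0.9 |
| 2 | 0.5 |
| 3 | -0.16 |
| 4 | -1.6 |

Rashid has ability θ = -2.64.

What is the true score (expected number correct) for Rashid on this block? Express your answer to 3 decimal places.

P(θ) = 1 / (1 + exp(−(θ − b)))
P_1 = 1/(1+e^{1.7400}) = 0.1493
P_2 = 1/(1+e^{3.1400}) = 0.0415
P_3 = 1/(1+e^{2.4800}) = 0.0773
P_4 = 1/(1+e^{1.0400}) = 0.2611
E[score] = 0.1493 + 0.0415 + 0.0773 + 0.2611 = 0.5292

0.529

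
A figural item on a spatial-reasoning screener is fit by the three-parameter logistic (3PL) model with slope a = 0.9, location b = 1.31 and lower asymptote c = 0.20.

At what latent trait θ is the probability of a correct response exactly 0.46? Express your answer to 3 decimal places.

P(θ) = c + (1 − c) · 1 / (1 + exp(−a(θ − b)))
Remove guessing floor: (0.46 − 0.20)/(1 − 0.20) = 0.3250
logit = ln(0.3250/0.6750) = -0.7309
θ = b + logit/(a) = 1.31 + (-0.7309)/0.9000 = 0.4979

0.498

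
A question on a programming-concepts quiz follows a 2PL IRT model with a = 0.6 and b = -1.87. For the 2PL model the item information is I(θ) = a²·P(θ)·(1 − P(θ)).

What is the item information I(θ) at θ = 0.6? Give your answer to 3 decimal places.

0.054

P = 1/(1+e^{-1.4820}) = 0.8149
P(1−P) = 0.8149 × 0.1851 = 0.1509
I = a² × P(1−P) = 0.6² × 0.1509 = 0.05431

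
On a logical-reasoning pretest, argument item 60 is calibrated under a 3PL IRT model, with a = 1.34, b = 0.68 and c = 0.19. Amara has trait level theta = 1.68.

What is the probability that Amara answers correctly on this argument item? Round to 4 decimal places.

P(theta) = c + (1 − c) · 1 / (1 + exp(−a(theta − b)))
Exponent: 1.34 × (1.68 − 0.68) = 1.3400
1/(1 + e^{-1.3400}) = 0.7925
P = 0.19 + 0.81 × 0.7925 = 0.8319

0.8319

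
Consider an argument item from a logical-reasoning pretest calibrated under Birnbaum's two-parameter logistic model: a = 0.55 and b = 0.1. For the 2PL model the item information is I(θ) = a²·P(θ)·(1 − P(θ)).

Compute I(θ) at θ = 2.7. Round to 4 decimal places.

0.0471

P = 1/(1+e^{-1.4300}) = 0.8069
P(1−P) = 0.8069 × 0.1931 = 0.1558
I = a² × P(1−P) = 0.55² × 0.1558 = 0.04713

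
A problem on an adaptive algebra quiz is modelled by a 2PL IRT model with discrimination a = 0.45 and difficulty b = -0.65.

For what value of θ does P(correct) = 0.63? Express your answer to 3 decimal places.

P(θ) = 1 / (1 + exp(−a(θ − b)))
logit = ln(0.6300/0.3700) = 0.5322
θ = b + logit/(a) = -0.65 + 0.5322/0.4500 = 0.5327

0.533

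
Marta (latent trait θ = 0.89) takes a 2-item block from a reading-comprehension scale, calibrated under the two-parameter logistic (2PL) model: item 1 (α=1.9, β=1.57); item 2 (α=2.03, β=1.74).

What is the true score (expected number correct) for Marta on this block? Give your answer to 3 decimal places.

P(θ) = 1 / (1 + exp(−α(θ − β)))
P_1 = 1/(1+e^{1.2920}) = 0.2155
P_2 = 1/(1+e^{1.7255}) = 0.1512
E[score] = 0.2155 + 0.1512 = 0.3667

0.367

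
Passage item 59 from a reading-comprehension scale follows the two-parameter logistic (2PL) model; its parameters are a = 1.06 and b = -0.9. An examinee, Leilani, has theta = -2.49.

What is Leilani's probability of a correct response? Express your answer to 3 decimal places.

P(theta) = 1 / (1 + exp(−a(theta − b)))
Exponent: 1.06 × (-2.49 − (-0.9)) = -1.6854
1/(1 + e^{1.6854}) = 0.1564

0.156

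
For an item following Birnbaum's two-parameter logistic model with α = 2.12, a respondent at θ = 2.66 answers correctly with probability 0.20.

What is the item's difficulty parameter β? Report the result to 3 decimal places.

3.314

P(θ) = 1 / (1 + exp(−α(θ − β)))
logit(0.20) = ln(0.20/0.80) = -1.3863
β = θ − logit/(α) = 2.66 − (-1.3863)/2.1200 = 3.3139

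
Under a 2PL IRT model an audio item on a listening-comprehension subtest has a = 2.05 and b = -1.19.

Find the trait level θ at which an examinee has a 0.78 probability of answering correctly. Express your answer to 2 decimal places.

P(θ) = 1 / (1 + exp(−a(θ − b)))
logit = ln(0.7800/0.2200) = 1.2657
θ = b + logit/(a) = -1.19 + 1.2657/2.0500 = -0.5726

-0.57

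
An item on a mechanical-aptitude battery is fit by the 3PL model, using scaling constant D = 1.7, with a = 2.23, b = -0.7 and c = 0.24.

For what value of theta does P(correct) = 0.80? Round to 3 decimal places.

-0.428

P(theta) = c + (1 − c) · 1 / (1 + exp(−D·a(theta − b)))
Remove guessing floor: (0.80 − 0.24)/(1 − 0.24) = 0.7368
logit = ln(0.7368/0.2632) = 1.0296
theta = b + logit/(1.7·a) = -0.7 + 1.0296/3.7910 = -0.4284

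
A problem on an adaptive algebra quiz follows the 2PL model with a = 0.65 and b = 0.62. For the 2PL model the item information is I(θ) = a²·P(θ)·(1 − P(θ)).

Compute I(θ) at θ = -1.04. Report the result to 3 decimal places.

0.080

P = 1/(1+e^{1.0790}) = 0.2537
P(1−P) = 0.2537 × 0.7463 = 0.1893
I = a² × P(1−P) = 0.65² × 0.1893 = 0.07999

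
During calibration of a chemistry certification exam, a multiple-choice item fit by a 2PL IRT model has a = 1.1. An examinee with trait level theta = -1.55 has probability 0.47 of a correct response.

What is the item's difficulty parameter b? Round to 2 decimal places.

P(theta) = 1 / (1 + exp(−a(theta − b)))
logit(0.47) = ln(0.47/0.53) = -0.1201
b = theta − logit/(a) = -1.55 − (-0.1201)/1.1000 = -1.4408

-1.44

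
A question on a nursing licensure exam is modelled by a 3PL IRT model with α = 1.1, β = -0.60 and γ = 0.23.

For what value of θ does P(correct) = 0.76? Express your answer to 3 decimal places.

P(θ) = γ + (1 − γ) · 1 / (1 + exp(−α(θ − β)))
Remove guessing floor: (0.76 − 0.23)/(1 − 0.23) = 0.6883
logit = ln(0.6883/0.3117) = 0.7922
θ = β + logit/(α) = -0.60 + 0.7922/1.1000 = 0.1202

0.120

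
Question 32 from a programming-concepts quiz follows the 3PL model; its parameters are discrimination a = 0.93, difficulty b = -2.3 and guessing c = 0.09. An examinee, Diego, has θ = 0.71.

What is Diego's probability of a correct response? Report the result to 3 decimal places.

0.948

P(θ) = c + (1 − c) · 1 / (1 + exp(−a(θ − b)))
Exponent: 0.93 × (0.71 − (-2.3)) = 2.7993
1/(1 + e^{-2.7993}) = 0.9426
P = 0.09 + 0.91 × 0.9426 = 0.9478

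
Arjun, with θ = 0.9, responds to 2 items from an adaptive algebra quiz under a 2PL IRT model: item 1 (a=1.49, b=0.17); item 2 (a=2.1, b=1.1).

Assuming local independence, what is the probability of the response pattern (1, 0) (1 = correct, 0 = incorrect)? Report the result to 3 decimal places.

P(θ) = 1 / (1 + exp(−a(θ − b)))
P_1 = 1/(1+e^{-1.0877}) = 0.7479
P_2 = 1/(1+e^{0.4200}) = 0.3965
L = P_1 × (1−P_2) = 0.7479 × 0.6035 = 0.45137

0.451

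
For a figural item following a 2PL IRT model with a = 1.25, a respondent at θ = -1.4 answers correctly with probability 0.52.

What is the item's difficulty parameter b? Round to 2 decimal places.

P(θ) = 1 / (1 + exp(−a(θ − b)))
logit(0.52) = ln(0.52/0.48) = 0.0800
b = θ − logit/(a) = -1.4 − 0.0800/1.2500 = -1.4640

-1.46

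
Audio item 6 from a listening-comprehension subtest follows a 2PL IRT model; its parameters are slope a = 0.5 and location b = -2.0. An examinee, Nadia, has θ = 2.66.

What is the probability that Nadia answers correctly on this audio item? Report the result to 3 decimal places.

0.911

P(θ) = 1 / (1 + exp(−a(θ − b)))
Exponent: 0.5 × (2.66 − (-2.0)) = 2.3300
1/(1 + e^{-2.3300}) = 0.9113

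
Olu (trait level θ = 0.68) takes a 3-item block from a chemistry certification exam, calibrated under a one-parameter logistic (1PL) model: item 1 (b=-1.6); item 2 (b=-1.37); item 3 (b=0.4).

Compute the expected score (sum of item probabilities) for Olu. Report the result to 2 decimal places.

P(θ) = 1 / (1 + exp(−(θ − b)))
P_1 = 1/(1+e^{-2.2800}) = 0.9072
P_2 = 1/(1+e^{-2.0500}) = 0.8859
P_3 = 1/(1+e^{-0.2800}) = 0.5695
E[score] = 0.9072 + 0.8859 + 0.5695 = 2.3627

2.36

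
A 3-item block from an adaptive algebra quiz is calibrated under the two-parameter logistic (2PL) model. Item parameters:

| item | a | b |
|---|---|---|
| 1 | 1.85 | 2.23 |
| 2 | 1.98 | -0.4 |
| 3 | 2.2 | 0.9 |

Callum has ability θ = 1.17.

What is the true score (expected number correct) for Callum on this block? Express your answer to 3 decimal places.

1.725

P(θ) = 1 / (1 + exp(−a(θ − b)))
P_1 = 1/(1+e^{1.9610}) = 0.1234
P_2 = 1/(1+e^{-3.1086}) = 0.9572
P_3 = 1/(1+e^{-0.5940}) = 0.6443
E[score] = 0.1234 + 0.9572 + 0.6443 = 1.7249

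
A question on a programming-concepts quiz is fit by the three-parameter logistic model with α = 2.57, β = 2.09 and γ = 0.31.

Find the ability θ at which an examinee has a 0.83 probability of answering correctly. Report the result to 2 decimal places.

2.53

P(θ) = γ + (1 − γ) · 1 / (1 + exp(−α(θ − β)))
Remove guessing floor: (0.83 − 0.31)/(1 − 0.31) = 0.7536
logit = ln(0.7536/0.2464) = 1.1180
θ = β + logit/(α) = 2.09 + 1.1180/2.5700 = 2.5250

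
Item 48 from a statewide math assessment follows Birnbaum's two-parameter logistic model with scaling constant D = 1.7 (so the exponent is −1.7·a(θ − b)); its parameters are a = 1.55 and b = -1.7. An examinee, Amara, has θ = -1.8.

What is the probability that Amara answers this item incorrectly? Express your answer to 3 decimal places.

0.565

P(θ) = 1 / (1 + exp(−D·a(θ − b)))
Exponent: 1.7 × 1.55 × (-1.8 − (-1.7)) = -0.2635
1/(1 + e^{0.2635}) = 0.4345
P = 0.4345
P(incorrect) = 1 − 0.4345 = 0.5655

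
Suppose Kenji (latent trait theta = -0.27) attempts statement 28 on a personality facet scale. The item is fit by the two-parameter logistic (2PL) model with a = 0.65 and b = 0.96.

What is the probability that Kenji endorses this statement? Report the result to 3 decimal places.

P(theta) = 1 / (1 + exp(−a(theta − b)))
Exponent: 0.65 × (-0.27 − 0.96) = -0.7995
1/(1 + e^{0.7995}) = 0.3101

0.310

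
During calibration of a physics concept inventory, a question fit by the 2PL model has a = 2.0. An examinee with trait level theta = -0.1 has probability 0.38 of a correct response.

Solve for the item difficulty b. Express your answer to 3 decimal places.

P(theta) = 1 / (1 + exp(−a(theta − b)))
logit(0.38) = ln(0.38/0.62) = -0.4895
b = theta − logit/(a) = -0.1 − (-0.4895)/2.0000 = 0.1448

0.145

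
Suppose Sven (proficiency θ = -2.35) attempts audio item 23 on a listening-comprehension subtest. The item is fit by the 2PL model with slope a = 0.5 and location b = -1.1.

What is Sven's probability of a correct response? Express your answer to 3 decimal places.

0.349

P(θ) = 1 / (1 + exp(−a(θ − b)))
Exponent: 0.5 × (-2.35 − (-1.1)) = -0.6250
1/(1 + e^{0.6250}) = 0.3486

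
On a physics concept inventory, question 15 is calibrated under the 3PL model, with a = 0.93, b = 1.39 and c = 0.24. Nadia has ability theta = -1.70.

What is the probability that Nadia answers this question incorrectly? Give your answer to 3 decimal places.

0.719

P(theta) = c + (1 − c) · 1 / (1 + exp(−a(theta − b)))
Exponent: 0.93 × (-1.70 − 1.39) = -2.8737
1/(1 + e^{2.8737}) = 0.0535
P = 0.24 + 0.76 × 0.0535 = 0.2806
P(incorrect) = 1 − 0.2806 = 0.7194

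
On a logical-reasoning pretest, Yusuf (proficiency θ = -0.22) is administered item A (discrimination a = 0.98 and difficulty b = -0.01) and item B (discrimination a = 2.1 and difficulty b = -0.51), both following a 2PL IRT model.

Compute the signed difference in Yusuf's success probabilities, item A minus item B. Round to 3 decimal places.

P(θ) = 1 / (1 + exp(−a(θ − b)))
P_A = 0.4487
P_B = 0.6477
P_A − P_B = -0.1990

-0.199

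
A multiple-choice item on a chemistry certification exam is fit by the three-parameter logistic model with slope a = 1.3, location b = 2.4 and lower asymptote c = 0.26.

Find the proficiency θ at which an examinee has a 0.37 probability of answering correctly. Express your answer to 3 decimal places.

1.058

P(θ) = c + (1 − c) · 1 / (1 + exp(−a(θ − b)))
Remove guessing floor: (0.37 − 0.26)/(1 − 0.26) = 0.1486
logit = ln(0.1486/0.8514) = -1.7452
θ = b + logit/(a) = 2.4 + (-1.7452)/1.3000 = 1.0575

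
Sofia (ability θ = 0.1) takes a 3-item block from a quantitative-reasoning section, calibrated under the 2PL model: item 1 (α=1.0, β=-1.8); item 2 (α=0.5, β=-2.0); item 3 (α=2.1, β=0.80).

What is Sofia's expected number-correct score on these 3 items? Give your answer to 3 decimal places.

P(θ) = 1 / (1 + exp(−α(θ − β)))
P_1 = 1/(1+e^{-1.9000}) = 0.8699
P_2 = 1/(1+e^{-1.0500}) = 0.7408
P_3 = 1/(1+e^{1.4700}) = 0.1869
E[score] = 0.8699 + 0.7408 + 0.1869 = 1.7976

1.798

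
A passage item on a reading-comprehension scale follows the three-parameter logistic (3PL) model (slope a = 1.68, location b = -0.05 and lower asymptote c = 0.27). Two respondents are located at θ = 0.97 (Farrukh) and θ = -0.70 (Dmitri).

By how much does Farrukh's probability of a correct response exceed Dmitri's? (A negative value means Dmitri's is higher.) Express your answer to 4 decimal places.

0.4351

P(θ) = c + (1 − c) · 1 / (1 + exp(−a(θ − b)))
P(Farrukh) = 0.8885  [exponent 1.7136]
P(Dmitri) = 0.4534  [exponent -1.0920]
Difference = 0.8885 − 0.4534 = 0.4351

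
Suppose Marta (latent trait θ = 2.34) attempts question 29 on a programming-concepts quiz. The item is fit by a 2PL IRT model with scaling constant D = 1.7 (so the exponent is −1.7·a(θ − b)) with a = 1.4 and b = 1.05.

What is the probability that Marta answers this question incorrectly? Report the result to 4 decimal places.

0.0444

P(θ) = 1 / (1 + exp(−D·a(θ − b)))
Exponent: 1.7 × 1.4 × (2.34 − 1.05) = 3.0702
1/(1 + e^{-3.0702}) = 0.9556
P = 0.9556
P(incorrect) = 1 − 0.9556 = 0.0444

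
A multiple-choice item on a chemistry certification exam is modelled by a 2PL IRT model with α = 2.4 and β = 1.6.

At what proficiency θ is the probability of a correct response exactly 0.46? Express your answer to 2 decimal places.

P(θ) = 1 / (1 + exp(−α(θ − β)))
logit = ln(0.4600/0.5400) = -0.1603
θ = β + logit/(α) = 1.6 + (-0.1603)/2.4000 = 1.5332

1.53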